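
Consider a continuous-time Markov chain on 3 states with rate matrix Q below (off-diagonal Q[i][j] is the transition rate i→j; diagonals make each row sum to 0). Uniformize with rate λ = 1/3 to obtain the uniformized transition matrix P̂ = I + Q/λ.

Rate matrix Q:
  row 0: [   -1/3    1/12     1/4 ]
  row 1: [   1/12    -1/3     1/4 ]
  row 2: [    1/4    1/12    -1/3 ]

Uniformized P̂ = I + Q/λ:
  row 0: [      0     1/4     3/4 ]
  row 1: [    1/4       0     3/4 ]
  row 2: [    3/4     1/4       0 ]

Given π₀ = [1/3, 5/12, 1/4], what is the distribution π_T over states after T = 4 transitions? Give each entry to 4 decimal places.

t=0: π = [0.3333, 0.4167, 0.2500]
t=1: π = [0.2917, 0.1458, 0.5625]
t=2: π = [0.4583, 0.2135, 0.3281]
t=3: π = [0.2995, 0.1966, 0.5039]
t=4: π = [0.4271, 0.2008, 0.3721]

π = [0.4271, 0.2008, 0.3721]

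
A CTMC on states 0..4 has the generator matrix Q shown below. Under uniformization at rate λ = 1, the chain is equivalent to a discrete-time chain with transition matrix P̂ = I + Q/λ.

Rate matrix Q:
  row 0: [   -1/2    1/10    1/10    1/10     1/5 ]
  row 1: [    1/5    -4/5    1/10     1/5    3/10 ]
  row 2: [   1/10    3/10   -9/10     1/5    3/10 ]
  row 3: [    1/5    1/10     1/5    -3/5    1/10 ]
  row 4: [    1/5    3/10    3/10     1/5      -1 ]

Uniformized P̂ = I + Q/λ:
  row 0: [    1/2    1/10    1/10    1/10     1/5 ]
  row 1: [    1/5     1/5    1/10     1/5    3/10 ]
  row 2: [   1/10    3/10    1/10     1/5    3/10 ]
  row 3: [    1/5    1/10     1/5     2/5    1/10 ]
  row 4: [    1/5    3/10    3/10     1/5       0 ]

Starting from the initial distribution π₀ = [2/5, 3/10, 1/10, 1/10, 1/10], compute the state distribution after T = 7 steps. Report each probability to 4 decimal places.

t=0: π = [0.4000, 0.3000, 0.1000, 0.1000, 0.1000]
t=1: π = [0.3100, 0.1700, 0.1300, 0.1800, 0.2100]
t=2: π = [0.2800, 0.1850, 0.1600, 0.2050, 0.1700]
t=3: π = [0.2680, 0.1845, 0.1545, 0.2130, 0.1800]
t=4: π = [0.2650, 0.1854, 0.1573, 0.2158, 0.1766]
t=5: π = [0.2638, 0.1853, 0.1569, 0.2167, 0.1774]
t=6: π = [0.2634, 0.1854, 0.1571, 0.2170, 0.1771]
t=7: π = [0.2633, 0.1854, 0.1571, 0.2170, 0.1771]

π = [0.2633, 0.1854, 0.1571, 0.2170, 0.1771]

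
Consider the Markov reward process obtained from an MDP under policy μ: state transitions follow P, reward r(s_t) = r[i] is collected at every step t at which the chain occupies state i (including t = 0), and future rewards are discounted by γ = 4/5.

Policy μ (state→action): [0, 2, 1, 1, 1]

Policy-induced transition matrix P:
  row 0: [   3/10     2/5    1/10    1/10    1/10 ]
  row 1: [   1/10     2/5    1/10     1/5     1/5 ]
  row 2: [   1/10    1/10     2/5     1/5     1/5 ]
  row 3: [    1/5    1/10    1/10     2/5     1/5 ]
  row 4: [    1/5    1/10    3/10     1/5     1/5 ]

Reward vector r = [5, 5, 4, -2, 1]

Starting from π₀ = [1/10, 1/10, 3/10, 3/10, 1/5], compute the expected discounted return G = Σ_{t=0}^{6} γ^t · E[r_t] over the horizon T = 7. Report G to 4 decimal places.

G = 8.9061

t=0: π = [0.1000, 0.1000, 0.3000, 0.3000, 0.2000], E[r] = 1.8000, γ^t·E[r] = 1.800000, running G = 1.800000
t=1: π = [0.1700, 0.1600, 0.2300, 0.2500, 0.1900], E[r] = 2.2600, γ^t·E[r] = 1.808000, running G = 3.608000
t=2: π = [0.1780, 0.1990, 0.2070, 0.2330, 0.1830], E[r] = 2.4300, γ^t·E[r] = 1.555200, running G = 5.163200
t=3: π = [0.1772, 0.2131, 0.1987, 0.2288, 0.1822], E[r] = 2.4709, γ^t·E[r] = 1.265101, running G = 6.428301
t=4: π = [0.1765, 0.2171, 0.1961, 0.2280, 0.1823], E[r] = 2.4786, γ^t·E[r] = 1.015214, running G = 7.443515
t=5: π = [0.1763, 0.2181, 0.1953, 0.2280, 0.1823], E[r] = 2.4797, γ^t·E[r] = 0.812537, running G = 8.256052
t=6: π = [0.1763, 0.2183, 0.1951, 0.2280, 0.1824], E[r] = 2.4798, γ^t·E[r] = 0.650062, running G = 8.906114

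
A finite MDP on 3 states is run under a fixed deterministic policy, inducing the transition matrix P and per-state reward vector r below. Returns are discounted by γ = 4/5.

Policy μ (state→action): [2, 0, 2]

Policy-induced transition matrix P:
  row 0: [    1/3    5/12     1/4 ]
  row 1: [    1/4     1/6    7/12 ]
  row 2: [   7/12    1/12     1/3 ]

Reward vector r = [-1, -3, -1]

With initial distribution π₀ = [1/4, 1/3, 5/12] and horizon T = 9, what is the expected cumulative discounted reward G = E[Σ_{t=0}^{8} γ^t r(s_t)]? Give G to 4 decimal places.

t=0: π = [0.2500, 0.3333, 0.4167], E[r] = -1.6667, γ^t·E[r] = -1.666667, running G = -1.666667
t=1: π = [0.4097, 0.1944, 0.3958], E[r] = -1.3889, γ^t·E[r] = -1.111111, running G = -2.777778
t=2: π = [0.4161, 0.2361, 0.3478], E[r] = -1.4722, γ^t·E[r] = -0.942222, running G = -3.720000
t=3: π = [0.4006, 0.2417, 0.3577], E[r] = -1.4834, γ^t·E[r] = -0.759506, running G = -4.479506
t=4: π = [0.4026, 0.2370, 0.3604], E[r] = -1.4740, γ^t·E[r] = -0.603760, running G = -5.083266
t=5: π = [0.4037, 0.2373, 0.3590], E[r] = -1.4746, γ^t·E[r] = -0.483189, running G = -5.566455
t=6: π = [0.4033, 0.2377, 0.3590], E[r] = -1.4753, γ^t·E[r] = -0.386750, running G = -5.953205
t=7: π = [0.4033, 0.2376, 0.3591], E[r] = -1.4752, γ^t·E[r] = -0.309363, running G = -6.262568
t=8: π = [0.4033, 0.2376, 0.3591], E[r] = -1.4751, γ^t·E[r] = -0.247484, running G = -6.510051

G = -6.5101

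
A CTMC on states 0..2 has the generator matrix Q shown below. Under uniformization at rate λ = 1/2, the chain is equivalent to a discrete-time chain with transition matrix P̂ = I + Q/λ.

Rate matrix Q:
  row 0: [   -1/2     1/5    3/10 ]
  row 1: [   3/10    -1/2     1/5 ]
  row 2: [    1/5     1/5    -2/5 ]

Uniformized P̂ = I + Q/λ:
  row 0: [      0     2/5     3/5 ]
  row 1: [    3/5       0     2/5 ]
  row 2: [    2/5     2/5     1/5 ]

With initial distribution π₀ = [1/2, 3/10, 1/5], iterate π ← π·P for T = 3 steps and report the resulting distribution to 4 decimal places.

t=0: π = [0.5000, 0.3000, 0.2000]
t=1: π = [0.2600, 0.2800, 0.4600]
t=2: π = [0.3520, 0.2880, 0.3600]
t=3: π = [0.3168, 0.2848, 0.3984]

π = [0.3168, 0.2848, 0.3984]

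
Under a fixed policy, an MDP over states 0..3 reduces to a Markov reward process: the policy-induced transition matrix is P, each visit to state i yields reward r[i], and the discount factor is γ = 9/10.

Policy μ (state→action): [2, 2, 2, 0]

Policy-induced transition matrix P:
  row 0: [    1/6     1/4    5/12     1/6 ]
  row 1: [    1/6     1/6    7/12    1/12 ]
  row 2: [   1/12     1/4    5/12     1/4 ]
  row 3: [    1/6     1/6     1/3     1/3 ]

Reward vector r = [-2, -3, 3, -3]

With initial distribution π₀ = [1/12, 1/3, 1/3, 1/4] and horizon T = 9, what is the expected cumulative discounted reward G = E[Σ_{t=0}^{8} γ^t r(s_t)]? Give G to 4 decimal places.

t=0: π = [0.0833, 0.3333, 0.3333, 0.2500], E[r] = -0.9167, γ^t·E[r] = -0.916667, running G = -0.916667
t=1: π = [0.1389, 0.2014, 0.4514, 0.2083], E[r] = -0.1528, γ^t·E[r] = -0.137500, running G = -1.054167
t=2: π = [0.1291, 0.2159, 0.4329, 0.2222], E[r] = -0.2737, γ^t·E[r] = -0.221719, running G = -1.275885
t=3: π = [0.1306, 0.2135, 0.4341, 0.2218], E[r] = -0.2647, γ^t·E[r] = -0.192938, running G = -1.468823
t=4: π = [0.1305, 0.2137, 0.4338, 0.2220], E[r] = -0.2669, γ^t·E[r] = -0.175120, running G = -1.643943
t=5: π = [0.1305, 0.2137, 0.4338, 0.2220], E[r] = -0.2668, γ^t·E[r] = -0.157521, running G = -1.801464
t=6: π = [0.1305, 0.2137, 0.4338, 0.2220], E[r] = -0.2668, γ^t·E[r] = -0.141787, running G = -1.943251
t=7: π = [0.1305, 0.2137, 0.4338, 0.2220], E[r] = -0.2668, γ^t·E[r] = -0.127607, running G = -2.070858
t=8: π = [0.1305, 0.2137, 0.4338, 0.2220], E[r] = -0.2668, γ^t·E[r] = -0.114846, running G = -2.185704

G = -2.1857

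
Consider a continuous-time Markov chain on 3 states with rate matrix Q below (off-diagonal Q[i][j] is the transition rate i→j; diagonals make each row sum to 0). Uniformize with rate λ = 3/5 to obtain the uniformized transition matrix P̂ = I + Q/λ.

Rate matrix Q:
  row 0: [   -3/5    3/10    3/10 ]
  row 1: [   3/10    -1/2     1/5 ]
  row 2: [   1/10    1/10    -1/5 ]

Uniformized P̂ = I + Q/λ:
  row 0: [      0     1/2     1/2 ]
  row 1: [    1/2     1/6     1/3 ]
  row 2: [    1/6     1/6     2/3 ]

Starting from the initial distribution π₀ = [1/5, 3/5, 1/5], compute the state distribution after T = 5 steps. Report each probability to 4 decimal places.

π = [0.2133, 0.2351, 0.5516]

t=0: π = [0.2000, 0.6000, 0.2000]
t=1: π = [0.3333, 0.2333, 0.4333]
t=2: π = [0.1889, 0.2778, 0.5333]
t=3: π = [0.2278, 0.2296, 0.5426]
t=4: π = [0.2052, 0.2426, 0.5522]
t=5: π = [0.2133, 0.2351, 0.5516]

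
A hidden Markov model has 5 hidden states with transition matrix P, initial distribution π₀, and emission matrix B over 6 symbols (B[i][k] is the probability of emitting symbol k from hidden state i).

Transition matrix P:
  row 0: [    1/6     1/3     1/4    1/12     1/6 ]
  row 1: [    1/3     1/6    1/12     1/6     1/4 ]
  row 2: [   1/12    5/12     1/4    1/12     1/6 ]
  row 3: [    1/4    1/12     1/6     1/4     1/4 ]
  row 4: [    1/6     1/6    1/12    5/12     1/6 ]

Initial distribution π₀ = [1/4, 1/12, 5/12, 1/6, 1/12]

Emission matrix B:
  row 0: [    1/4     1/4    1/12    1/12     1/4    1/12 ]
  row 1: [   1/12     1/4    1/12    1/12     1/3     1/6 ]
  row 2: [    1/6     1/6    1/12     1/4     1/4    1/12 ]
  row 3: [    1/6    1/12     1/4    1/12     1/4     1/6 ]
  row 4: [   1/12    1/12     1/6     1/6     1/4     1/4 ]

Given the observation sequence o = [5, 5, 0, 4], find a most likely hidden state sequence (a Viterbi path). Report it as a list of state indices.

path = [2, 1, 0, 1]

t=0: δ = [2.083e-02, 1.389e-02, 3.472e-02, 2.778e-02, 2.083e-02]  (obs o_0=5)
t=1: δ = [5.787e-04, 2.411e-03, 7.234e-04, 1.447e-03, 1.736e-03]  ψ = [3, 2, 2, 4, 3]  (obs o_1=5)
t=2: δ = [2.009e-04, 3.349e-05, 4.019e-05, 1.206e-04, 5.023e-05]  ψ = [1, 1, 3, 4, 1]  (obs o_2=0)
t=3: δ = [8.372e-06, 2.233e-05, 1.256e-05, 7.535e-06, 8.372e-06]  ψ = [0, 0, 0, 3, 0]  (obs o_3=4)
backtrack: best end state = 1; path = [2, 1, 0, 1]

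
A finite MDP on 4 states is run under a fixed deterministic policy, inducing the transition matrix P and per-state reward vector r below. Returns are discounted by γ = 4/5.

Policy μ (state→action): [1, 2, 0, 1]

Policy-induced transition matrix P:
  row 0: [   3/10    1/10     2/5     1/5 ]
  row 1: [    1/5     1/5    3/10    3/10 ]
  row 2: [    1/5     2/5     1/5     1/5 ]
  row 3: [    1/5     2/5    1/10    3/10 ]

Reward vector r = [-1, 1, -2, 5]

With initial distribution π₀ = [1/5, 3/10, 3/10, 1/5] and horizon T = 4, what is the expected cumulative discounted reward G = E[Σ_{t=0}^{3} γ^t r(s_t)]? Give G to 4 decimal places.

G = 2.1009

t=0: π = [0.2000, 0.3000, 0.3000, 0.2000], E[r] = 0.5000, γ^t·E[r] = 0.500000, running G = 0.500000
t=1: π = [0.2200, 0.2800, 0.2500, 0.2500], E[r] = 0.8100, γ^t·E[r] = 0.648000, running G = 1.148000
t=2: π = [0.2220, 0.2780, 0.2470, 0.2530], E[r] = 0.8270, γ^t·E[r] = 0.529280, running G = 1.677280
t=3: π = [0.2222, 0.2778, 0.2469, 0.2531], E[r] = 0.8273, γ^t·E[r] = 0.423578, running G = 2.100858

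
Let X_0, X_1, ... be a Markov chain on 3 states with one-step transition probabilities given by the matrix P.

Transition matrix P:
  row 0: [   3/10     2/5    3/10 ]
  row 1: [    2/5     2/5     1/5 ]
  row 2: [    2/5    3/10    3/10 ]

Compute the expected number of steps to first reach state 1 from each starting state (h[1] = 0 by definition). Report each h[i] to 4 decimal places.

h = [2.7027, 0.0000, 2.9730]

First-step conditioning: h[1] = 0; for i ≠ 1, h[i] = 1 + Σ_k P[i][k]·h[k].
  h[0] = 1 + 3/10·h[0] + 3/10·h[2]
  h[2] = 1 + 2/5·h[0] + 3/10·h[2]
Solving the 2×2 linear system over states ≠ 1 gives exactly h = [100/37, 0, 110/37] (h[1] = 0 is the target).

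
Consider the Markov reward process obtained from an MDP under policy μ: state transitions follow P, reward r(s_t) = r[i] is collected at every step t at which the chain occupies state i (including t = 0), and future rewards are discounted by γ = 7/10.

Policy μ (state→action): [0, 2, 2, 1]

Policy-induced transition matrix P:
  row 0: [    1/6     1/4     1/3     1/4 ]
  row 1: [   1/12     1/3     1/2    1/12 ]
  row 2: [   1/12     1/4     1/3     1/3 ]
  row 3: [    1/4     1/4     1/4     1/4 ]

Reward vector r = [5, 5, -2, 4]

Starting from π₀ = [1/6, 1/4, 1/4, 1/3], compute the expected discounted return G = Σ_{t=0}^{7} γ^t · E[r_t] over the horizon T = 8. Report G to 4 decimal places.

G = 7.7985

t=0: π = [0.1667, 0.2500, 0.2500, 0.3333], E[r] = 2.9167, γ^t·E[r] = 2.916667, running G = 2.916667
t=1: π = [0.1528, 0.2708, 0.3472, 0.2292], E[r] = 2.3403, γ^t·E[r] = 1.638194, running G = 4.554861
t=2: π = [0.1343, 0.2726, 0.3594, 0.2338], E[r] = 2.2506, γ^t·E[r] = 1.102784, running G = 5.657645
t=3: π = [0.1335, 0.2727, 0.3593, 0.2345], E[r] = 2.2505, γ^t·E[r] = 0.771932, running G = 6.429577
t=4: π = [0.1335, 0.2727, 0.3592, 0.2345], E[r] = 2.2508, γ^t·E[r] = 0.540421, running G = 6.969998
t=5: π = [0.1335, 0.2727, 0.3592, 0.2345], E[r] = 2.2508, γ^t·E[r] = 0.378290, running G = 7.348287
t=6: π = [0.1335, 0.2727, 0.3592, 0.2345], E[r] = 2.2508, γ^t·E[r] = 0.264802, running G = 7.613090
t=7: π = [0.1335, 0.2727, 0.3592, 0.2345], E[r] = 2.2508, γ^t·E[r] = 0.185362, running G = 7.798452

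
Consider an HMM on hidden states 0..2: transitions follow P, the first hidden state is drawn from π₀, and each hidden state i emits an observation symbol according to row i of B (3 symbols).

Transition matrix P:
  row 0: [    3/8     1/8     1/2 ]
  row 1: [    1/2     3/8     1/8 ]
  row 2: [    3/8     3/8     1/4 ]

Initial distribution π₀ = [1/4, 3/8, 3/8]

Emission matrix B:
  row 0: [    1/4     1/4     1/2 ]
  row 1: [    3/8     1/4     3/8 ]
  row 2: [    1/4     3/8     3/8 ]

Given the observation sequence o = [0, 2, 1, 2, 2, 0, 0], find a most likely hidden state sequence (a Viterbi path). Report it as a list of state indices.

t=0: δ = [6.250e-02, 1.406e-01, 9.375e-02]  (obs o_0=0)
t=1: δ = [3.516e-02, 1.978e-02, 1.172e-02]  ψ = [1, 1, 0]  (obs o_1=2)
t=2: δ = [3.296e-03, 1.854e-03, 6.592e-03]  ψ = [0, 1, 0]  (obs o_2=1)
t=3: δ = [1.236e-03, 9.270e-04, 6.180e-04]  ψ = [2, 2, 0]  (obs o_3=2)
t=4: δ = [2.317e-04, 1.304e-04, 2.317e-04]  ψ = [0, 1, 0]  (obs o_4=2)
t=5: δ = [2.173e-05, 3.259e-05, 2.897e-05]  ψ = [0, 2, 0]  (obs o_5=0)
t=6: δ = [4.074e-06, 4.583e-06, 2.716e-06]  ψ = [1, 1, 0]  (obs o_6=0)
backtrack: best end state = 1; path = [1, 0, 2, 0, 2, 1, 1]

path = [1, 0, 2, 0, 2, 1, 1]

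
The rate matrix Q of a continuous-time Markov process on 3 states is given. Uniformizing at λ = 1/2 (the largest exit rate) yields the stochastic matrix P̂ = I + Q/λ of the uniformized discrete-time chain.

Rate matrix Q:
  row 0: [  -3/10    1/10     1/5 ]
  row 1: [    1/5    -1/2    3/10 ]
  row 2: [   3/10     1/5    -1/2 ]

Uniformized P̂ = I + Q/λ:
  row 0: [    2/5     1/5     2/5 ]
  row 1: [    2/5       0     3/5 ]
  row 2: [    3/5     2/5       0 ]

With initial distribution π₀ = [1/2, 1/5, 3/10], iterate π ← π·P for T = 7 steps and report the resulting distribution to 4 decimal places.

t=0: π = [0.5000, 0.2000, 0.3000]
t=1: π = [0.4600, 0.2200, 0.3200]
t=2: π = [0.4640, 0.2200, 0.3160]
t=3: π = [0.4632, 0.2192, 0.3176]
t=4: π = [0.4635, 0.2197, 0.3168]
t=5: π = [0.4634, 0.2194, 0.3172]
t=6: π = [0.4634, 0.2196, 0.3170]
t=7: π = [0.4634, 0.2195, 0.3171]

π = [0.4634, 0.2195, 0.3171]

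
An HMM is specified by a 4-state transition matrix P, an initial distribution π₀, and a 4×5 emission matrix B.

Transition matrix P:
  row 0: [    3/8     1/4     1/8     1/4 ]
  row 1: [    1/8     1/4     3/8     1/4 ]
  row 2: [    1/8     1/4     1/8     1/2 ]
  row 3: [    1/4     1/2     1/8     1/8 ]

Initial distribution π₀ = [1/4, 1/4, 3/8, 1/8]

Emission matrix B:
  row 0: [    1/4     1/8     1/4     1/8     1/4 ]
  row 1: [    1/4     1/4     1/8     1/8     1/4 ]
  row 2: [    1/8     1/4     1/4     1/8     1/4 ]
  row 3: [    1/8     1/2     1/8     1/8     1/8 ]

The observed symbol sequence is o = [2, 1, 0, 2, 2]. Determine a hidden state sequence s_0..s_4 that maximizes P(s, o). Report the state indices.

path = [2, 3, 1, 2, 3]

t=0: δ = [6.250e-02, 3.125e-02, 9.375e-02, 1.562e-02]  (obs o_0=2)
t=1: δ = [2.930e-03, 5.859e-03, 2.930e-03, 2.344e-02]  ψ = [0, 2, 1, 2]  (obs o_1=1)
t=2: δ = [1.465e-03, 2.930e-03, 3.662e-04, 3.662e-04]  ψ = [3, 3, 3, 3]  (obs o_2=0)
t=3: δ = [1.373e-04, 9.155e-05, 2.747e-04, 9.155e-05]  ψ = [0, 1, 1, 1]  (obs o_3=2)
t=4: δ = [1.287e-05, 8.583e-06, 8.583e-06, 1.717e-05]  ψ = [0, 2, 1, 2]  (obs o_4=2)
backtrack: best end state = 3; path = [2, 3, 1, 2, 3]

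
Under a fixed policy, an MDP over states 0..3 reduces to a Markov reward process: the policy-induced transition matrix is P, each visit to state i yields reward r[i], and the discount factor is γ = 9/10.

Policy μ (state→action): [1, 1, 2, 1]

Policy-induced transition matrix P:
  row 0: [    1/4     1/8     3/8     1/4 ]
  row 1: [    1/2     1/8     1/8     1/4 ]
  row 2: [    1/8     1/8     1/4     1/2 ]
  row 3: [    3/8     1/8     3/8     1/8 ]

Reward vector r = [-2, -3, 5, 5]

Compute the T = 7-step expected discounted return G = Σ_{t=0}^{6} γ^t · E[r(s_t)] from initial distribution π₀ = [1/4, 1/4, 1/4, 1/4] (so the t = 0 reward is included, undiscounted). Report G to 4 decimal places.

t=0: π = [0.2500, 0.2500, 0.2500, 0.2500], E[r] = 1.2500, γ^t·E[r] = 1.250000, running G = 1.250000
t=1: π = [0.3125, 0.1250, 0.2813, 0.2813], E[r] = 1.8125, γ^t·E[r] = 1.631250, running G = 2.881250
t=2: π = [0.2813, 0.1250, 0.3086, 0.2852], E[r] = 2.0313, γ^t·E[r] = 1.645313, running G = 4.526563
t=3: π = [0.2783, 0.1250, 0.3052, 0.2915], E[r] = 2.0518, γ^t·E[r] = 1.495731, running G = 6.022294
t=4: π = [0.2795, 0.1250, 0.3056, 0.2899], E[r] = 2.0432, γ^t·E[r] = 1.340552, running G = 7.362846
t=5: π = [0.2793, 0.1250, 0.3055, 0.2902], E[r] = 2.0450, γ^t·E[r] = 1.207569, running G = 8.570415
t=6: π = [0.2793, 0.1250, 0.3056, 0.2901], E[r] = 2.0447, γ^t·E[r] = 1.086642, running G = 9.657057

G = 9.6571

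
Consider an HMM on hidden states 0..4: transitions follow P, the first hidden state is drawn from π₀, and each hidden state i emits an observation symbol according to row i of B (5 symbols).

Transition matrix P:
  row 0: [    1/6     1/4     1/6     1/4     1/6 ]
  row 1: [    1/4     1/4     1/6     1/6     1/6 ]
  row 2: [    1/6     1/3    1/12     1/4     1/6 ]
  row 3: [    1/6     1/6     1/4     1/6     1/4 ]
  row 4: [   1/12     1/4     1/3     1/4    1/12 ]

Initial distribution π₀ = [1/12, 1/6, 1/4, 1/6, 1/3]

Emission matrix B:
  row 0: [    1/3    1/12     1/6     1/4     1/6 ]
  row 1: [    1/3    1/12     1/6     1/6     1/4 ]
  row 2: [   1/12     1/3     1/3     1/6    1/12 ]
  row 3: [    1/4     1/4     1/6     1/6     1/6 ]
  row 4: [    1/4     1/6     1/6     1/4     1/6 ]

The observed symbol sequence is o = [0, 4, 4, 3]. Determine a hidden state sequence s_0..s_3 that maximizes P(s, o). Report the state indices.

path = [4, 1, 1, 0]

t=0: δ = [2.778e-02, 5.556e-02, 2.083e-02, 4.167e-02, 8.333e-02]  (obs o_0=0)
t=1: δ = [2.315e-03, 5.208e-03, 2.315e-03, 3.472e-03, 1.736e-03]  ψ = [1, 4, 4, 4, 3]  (obs o_1=4)
t=2: δ = [2.170e-04, 3.255e-04, 7.234e-05, 1.447e-04, 1.447e-04]  ψ = [1, 1, 1, 1, 1]  (obs o_2=4)
t=3: δ = [2.035e-05, 1.356e-05, 9.042e-06, 9.042e-06, 1.356e-05]  ψ = [1, 1, 1, 0, 1]  (obs o_3=3)
backtrack: best end state = 0; path = [4, 1, 1, 0]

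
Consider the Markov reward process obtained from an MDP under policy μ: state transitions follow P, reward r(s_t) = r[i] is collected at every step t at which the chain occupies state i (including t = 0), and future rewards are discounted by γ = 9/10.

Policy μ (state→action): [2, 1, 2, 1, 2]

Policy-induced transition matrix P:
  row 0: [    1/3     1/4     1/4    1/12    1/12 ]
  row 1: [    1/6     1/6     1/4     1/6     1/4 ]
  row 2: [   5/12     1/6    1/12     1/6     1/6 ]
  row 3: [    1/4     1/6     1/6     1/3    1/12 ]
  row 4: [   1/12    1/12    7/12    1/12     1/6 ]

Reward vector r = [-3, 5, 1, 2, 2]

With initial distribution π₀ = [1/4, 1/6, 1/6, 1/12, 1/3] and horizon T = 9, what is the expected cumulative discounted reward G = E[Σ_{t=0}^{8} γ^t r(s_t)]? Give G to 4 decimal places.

G = 5.8118

t=0: π = [0.2500, 0.1667, 0.1667, 0.0833, 0.3333], E[r] = 1.0833, γ^t·E[r] = 1.083333, running G = 1.083333
t=1: π = [0.2292, 0.1597, 0.3264, 0.1319, 0.1528], E[r] = 1.0069, γ^t·E[r] = 0.906250, running G = 1.989583
t=2: π = [0.2847, 0.1730, 0.2355, 0.1568, 0.1499], E[r] = 0.8600, γ^t·E[r] = 0.696563, running G = 2.686146
t=3: π = [0.2736, 0.1779, 0.2476, 0.1566, 0.1443], E[r] = 0.9182, γ^t·E[r] = 0.669340, running G = 3.355486
t=4: π = [0.2752, 0.1774, 0.2438, 0.1579, 0.1456], E[r] = 0.9126, γ^t·E[r] = 0.598730, running G = 3.954216
t=5: π = [0.2745, 0.1775, 0.2448, 0.1579, 0.1454], E[r] = 0.9151, γ^t·E[r] = 0.540371, running G = 4.494587
t=6: π = [0.2747, 0.1774, 0.2445, 0.1580, 0.1454], E[r] = 0.9145, γ^t·E[r] = 0.486014, running G = 4.980601
t=7: π = [0.2746, 0.1774, 0.2446, 0.1580, 0.1454], E[r] = 0.9147, γ^t·E[r] = 0.437486, running G = 5.418087
t=8: π = [0.2746, 0.1774, 0.2445, 0.1580, 0.1454], E[r] = 0.9146, γ^t·E[r] = 0.393723, running G = 5.811810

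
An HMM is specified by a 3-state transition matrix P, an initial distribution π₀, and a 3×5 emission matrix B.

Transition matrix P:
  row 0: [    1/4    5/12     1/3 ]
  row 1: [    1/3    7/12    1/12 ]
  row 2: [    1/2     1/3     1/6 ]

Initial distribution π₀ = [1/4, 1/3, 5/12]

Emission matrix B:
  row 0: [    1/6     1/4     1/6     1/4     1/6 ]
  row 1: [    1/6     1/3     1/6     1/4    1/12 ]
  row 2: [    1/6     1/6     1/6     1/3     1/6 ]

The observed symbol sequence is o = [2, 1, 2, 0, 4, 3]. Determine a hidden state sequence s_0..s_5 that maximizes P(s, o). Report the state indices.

path = [1, 1, 1, 1, 1, 1]

t=0: δ = [4.167e-02, 5.556e-02, 6.944e-02]  (obs o_0=2)
t=1: δ = [8.681e-03, 1.080e-02, 2.315e-03]  ψ = [2, 1, 0]  (obs o_1=1)
t=2: δ = [6.001e-04, 1.050e-03, 4.823e-04]  ψ = [1, 1, 0]  (obs o_2=2)
t=3: δ = [5.835e-05, 1.021e-04, 3.334e-05]  ψ = [1, 1, 0]  (obs o_3=0)
t=4: δ = [5.673e-06, 4.964e-06, 3.241e-06]  ψ = [1, 1, 0]  (obs o_4=4)
t=5: δ = [4.136e-07, 7.238e-07, 6.303e-07]  ψ = [1, 1, 0]  (obs o_5=3)
backtrack: best end state = 1; path = [1, 1, 1, 1, 1, 1]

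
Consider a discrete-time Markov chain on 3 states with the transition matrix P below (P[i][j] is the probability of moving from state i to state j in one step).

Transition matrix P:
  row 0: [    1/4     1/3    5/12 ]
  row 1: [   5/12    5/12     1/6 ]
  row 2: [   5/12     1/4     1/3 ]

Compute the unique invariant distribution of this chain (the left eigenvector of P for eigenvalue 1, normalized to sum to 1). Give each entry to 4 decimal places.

π = [0.3571, 0.3357, 0.3071]

Balance equations π_j = Σ_i π_i·P[i][j]:
  π_0 = 1/4·π_0 + 5/12·π_1 + 5/12·π_2
  π_1 = 1/3·π_0 + 5/12·π_1 + 1/4·π_2
  normalize: π_0 + π_1 + π_2 = 1
Solving the linear system gives exactly π = [5/14, 47/140, 43/140].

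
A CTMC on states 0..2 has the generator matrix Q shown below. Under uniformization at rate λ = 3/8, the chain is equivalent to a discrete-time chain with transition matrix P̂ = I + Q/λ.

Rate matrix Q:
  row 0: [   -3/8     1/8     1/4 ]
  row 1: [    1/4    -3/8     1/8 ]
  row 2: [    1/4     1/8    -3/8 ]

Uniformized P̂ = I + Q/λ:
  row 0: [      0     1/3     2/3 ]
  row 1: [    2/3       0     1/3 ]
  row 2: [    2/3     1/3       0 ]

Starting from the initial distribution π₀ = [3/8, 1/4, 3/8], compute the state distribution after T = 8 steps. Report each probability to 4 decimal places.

π = [0.3990, 0.2500, 0.3510]

t=0: π = [0.3750, 0.2500, 0.3750]
t=1: π = [0.4167, 0.2500, 0.3333]
t=2: π = [0.3889, 0.2500, 0.3611]
t=3: π = [0.4074, 0.2500, 0.3426]
t=4: π = [0.3951, 0.2500, 0.3549]
t=5: π = [0.4033, 0.2500, 0.3467]
t=6: π = [0.3978, 0.2500, 0.3522]
t=7: π = [0.4015, 0.2500, 0.3485]
t=8: π = [0.3990, 0.2500, 0.3510]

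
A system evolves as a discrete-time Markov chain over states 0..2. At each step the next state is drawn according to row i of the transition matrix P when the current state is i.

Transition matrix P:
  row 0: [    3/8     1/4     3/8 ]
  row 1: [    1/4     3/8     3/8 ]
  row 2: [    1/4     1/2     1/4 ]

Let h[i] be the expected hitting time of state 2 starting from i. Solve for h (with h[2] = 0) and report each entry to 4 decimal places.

First-step conditioning: h[2] = 0; for i ≠ 2, h[i] = 1 + Σ_k P[i][k]·h[k].
  h[0] = 1 + 3/8·h[0] + 1/4·h[1]
  h[1] = 1 + 1/4·h[0] + 3/8·h[1]
Solving the 2×2 linear system over states ≠ 2 gives exactly h = [8/3, 8/3, 0] (h[2] = 0 is the target).

h = [2.6667, 2.6667, 0.0000]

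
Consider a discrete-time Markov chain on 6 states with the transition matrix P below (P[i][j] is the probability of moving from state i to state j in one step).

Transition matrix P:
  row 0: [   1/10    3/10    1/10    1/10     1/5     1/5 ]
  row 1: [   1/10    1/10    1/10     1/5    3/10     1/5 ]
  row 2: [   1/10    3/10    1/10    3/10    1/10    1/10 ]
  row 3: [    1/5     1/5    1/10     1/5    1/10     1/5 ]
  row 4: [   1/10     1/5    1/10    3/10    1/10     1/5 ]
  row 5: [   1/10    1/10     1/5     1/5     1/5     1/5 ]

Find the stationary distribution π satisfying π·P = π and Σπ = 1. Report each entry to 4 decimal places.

Balance equations π_j = Σ_i π_i·P[i][j]:
  π_0 = 1/10·π_0 + 1/10·π_1 + 1/10·π_2 + 1/5·π_3 + 1/10·π_4 + 1/10·π_5
  π_1 = 3/10·π_0 + 1/10·π_1 + 3/10·π_2 + 1/5·π_3 + 1/5·π_4 + 1/10·π_5
  π_2 = 1/10·π_0 + 1/10·π_1 + 1/10·π_2 + 1/10·π_3 + 1/10·π_4 + 1/5·π_5
  π_3 = 1/10·π_0 + 1/5·π_1 + 3/10·π_2 + 1/5·π_3 + 3/10·π_4 + 1/5·π_5
  π_4 = 1/5·π_0 + 3/10·π_1 + 1/10·π_2 + 1/10·π_3 + 1/10·π_4 + 1/5·π_5
  normalize: π_0 + π_1 + π_2 + π_3 + π_4 + π_5 = 1
Solving the linear system gives exactly π = [50/411, 7745/41511, 12/101, 89/411, 6986/41511, 19/101].

π = [0.1217, 0.1866, 0.1188, 0.2165, 0.1683, 0.1881]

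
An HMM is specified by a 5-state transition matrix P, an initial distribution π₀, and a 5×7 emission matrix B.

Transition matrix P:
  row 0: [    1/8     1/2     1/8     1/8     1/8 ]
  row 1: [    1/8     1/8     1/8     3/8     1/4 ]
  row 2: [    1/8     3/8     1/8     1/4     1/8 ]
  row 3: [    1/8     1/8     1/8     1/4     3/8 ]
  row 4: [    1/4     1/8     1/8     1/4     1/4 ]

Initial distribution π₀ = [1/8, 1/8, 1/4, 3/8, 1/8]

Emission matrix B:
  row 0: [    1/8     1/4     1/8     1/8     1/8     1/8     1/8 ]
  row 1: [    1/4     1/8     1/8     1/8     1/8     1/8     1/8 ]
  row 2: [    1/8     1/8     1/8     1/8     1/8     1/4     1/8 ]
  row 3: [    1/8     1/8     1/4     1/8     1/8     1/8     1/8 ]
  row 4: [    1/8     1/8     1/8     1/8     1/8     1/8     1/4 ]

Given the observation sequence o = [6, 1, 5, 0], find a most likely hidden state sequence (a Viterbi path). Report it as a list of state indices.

t=0: δ = [1.562e-02, 1.562e-02, 3.125e-02, 4.688e-02, 3.125e-02]  (obs o_0=6)
t=1: δ = [1.953e-03, 1.465e-03, 7.324e-04, 1.465e-03, 2.197e-03]  ψ = [4, 2, 3, 3, 3]  (obs o_1=1)
t=2: δ = [6.866e-05, 1.221e-04, 6.866e-05, 6.866e-05, 6.866e-05]  ψ = [4, 0, 4, 1, 3]  (obs o_2=5)
t=3: δ = [2.146e-06, 8.583e-06, 1.907e-06, 5.722e-06, 3.815e-06]  ψ = [4, 0, 1, 1, 1]  (obs o_3=0)
backtrack: best end state = 1; path = [3, 4, 0, 1]

path = [3, 4, 0, 1]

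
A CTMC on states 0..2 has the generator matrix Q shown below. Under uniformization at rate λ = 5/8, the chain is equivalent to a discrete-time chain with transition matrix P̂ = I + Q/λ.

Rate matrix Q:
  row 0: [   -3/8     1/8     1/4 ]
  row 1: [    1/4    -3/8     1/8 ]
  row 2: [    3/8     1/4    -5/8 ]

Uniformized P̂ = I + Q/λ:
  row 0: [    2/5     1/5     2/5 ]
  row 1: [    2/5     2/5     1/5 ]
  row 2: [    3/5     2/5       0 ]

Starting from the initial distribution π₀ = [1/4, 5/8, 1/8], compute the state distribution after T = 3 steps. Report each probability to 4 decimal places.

t=0: π = [0.2500, 0.6250, 0.1250]
t=1: π = [0.4250, 0.3500, 0.2250]
t=2: π = [0.4450, 0.3150, 0.2400]
t=3: π = [0.4480, 0.3110, 0.2410]

π = [0.4480, 0.3110, 0.2410]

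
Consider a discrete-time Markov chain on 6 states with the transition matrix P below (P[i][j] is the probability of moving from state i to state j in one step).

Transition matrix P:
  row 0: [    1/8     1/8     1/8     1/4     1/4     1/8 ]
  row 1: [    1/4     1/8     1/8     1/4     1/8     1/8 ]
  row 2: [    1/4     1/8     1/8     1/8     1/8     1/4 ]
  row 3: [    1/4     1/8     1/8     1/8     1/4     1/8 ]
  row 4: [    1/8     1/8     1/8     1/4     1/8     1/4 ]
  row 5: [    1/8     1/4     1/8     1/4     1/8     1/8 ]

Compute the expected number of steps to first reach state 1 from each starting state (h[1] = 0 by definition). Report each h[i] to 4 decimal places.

h = [6.8706, 0.0000, 6.7765, 6.8706, 6.7765, 6.0235]

First-step conditioning: h[1] = 0; for i ≠ 1, h[i] = 1 + Σ_k P[i][k]·h[k].
  h[0] = 1 + 1/8·h[0] + 1/8·h[2] + 1/4·h[3] + 1/4·h[4] + 1/8·h[5]
  h[2] = 1 + 1/4·h[0] + 1/8·h[2] + 1/8·h[3] + 1/8·h[4] + 1/4·h[5]
  h[3] = 1 + 1/4·h[0] + 1/8·h[2] + 1/8·h[3] + 1/4·h[4] + 1/8·h[5]
  h[4] = 1 + 1/8·h[0] + 1/8·h[2] + 1/4·h[3] + 1/8·h[4] + 1/4·h[5]
  h[5] = 1 + 1/8·h[0] + 1/8·h[2] + 1/4·h[3] + 1/8·h[4] + 1/8·h[5]
Solving the 5×5 linear system over states ≠ 1 gives exactly h = [584/85, 0, 576/85, 584/85, 576/85, 512/85] (h[1] = 0 is the target).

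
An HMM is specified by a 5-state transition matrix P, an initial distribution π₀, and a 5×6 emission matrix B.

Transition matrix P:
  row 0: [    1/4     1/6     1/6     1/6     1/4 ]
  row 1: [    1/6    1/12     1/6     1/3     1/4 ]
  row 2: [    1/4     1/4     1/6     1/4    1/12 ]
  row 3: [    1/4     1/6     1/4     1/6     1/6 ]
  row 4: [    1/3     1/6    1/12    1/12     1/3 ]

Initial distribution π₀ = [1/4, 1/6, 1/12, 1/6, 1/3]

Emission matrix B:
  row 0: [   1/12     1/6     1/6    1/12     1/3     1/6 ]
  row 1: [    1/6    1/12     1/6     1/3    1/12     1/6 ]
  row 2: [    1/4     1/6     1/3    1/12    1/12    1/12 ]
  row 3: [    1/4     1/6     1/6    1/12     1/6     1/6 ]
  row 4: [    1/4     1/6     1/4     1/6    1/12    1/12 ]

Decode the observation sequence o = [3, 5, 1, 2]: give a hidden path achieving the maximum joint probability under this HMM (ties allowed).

t=0: δ = [2.083e-02, 5.556e-02, 6.944e-03, 1.389e-02, 5.556e-02]  (obs o_0=3)
t=1: δ = [3.086e-03, 1.543e-03, 7.716e-04, 3.086e-03, 1.543e-03]  ψ = [4, 4, 1, 1, 4]  (obs o_1=5)
t=2: δ = [1.286e-04, 4.287e-05, 1.286e-04, 8.573e-05, 1.286e-04]  ψ = [0, 0, 3, 0, 0]  (obs o_2=1)
t=3: δ = [7.144e-06, 5.358e-06, 7.144e-06, 5.358e-06, 1.072e-05]  ψ = [4, 2, 0, 2, 4]  (obs o_3=2)
backtrack: best end state = 4; path = [4, 0, 4, 4]

path = [4, 0, 4, 4]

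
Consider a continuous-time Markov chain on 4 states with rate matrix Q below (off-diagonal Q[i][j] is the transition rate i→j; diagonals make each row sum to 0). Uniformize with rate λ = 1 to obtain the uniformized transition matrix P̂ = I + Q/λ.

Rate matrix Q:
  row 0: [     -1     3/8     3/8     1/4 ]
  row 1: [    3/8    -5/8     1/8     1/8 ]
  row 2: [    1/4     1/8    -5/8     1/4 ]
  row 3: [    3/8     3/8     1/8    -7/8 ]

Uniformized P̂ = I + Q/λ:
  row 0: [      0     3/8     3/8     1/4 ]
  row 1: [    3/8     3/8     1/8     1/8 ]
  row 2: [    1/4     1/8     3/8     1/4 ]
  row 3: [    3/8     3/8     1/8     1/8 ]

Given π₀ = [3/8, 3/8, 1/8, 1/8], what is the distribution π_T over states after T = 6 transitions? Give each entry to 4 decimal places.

t=0: π = [0.3750, 0.3750, 0.1250, 0.1250]
t=1: π = [0.2188, 0.3438, 0.2500, 0.1875]
t=2: π = [0.2617, 0.3125, 0.2422, 0.1836]
t=3: π = [0.2466, 0.3145, 0.2510, 0.1880]
t=4: π = [0.2512, 0.3123, 0.2494, 0.1872]
t=5: π = [0.2496, 0.3127, 0.2501, 0.1876]
t=6: π = [0.2501, 0.3125, 0.2499, 0.1875]

π = [0.2501, 0.3125, 0.2499, 0.1875]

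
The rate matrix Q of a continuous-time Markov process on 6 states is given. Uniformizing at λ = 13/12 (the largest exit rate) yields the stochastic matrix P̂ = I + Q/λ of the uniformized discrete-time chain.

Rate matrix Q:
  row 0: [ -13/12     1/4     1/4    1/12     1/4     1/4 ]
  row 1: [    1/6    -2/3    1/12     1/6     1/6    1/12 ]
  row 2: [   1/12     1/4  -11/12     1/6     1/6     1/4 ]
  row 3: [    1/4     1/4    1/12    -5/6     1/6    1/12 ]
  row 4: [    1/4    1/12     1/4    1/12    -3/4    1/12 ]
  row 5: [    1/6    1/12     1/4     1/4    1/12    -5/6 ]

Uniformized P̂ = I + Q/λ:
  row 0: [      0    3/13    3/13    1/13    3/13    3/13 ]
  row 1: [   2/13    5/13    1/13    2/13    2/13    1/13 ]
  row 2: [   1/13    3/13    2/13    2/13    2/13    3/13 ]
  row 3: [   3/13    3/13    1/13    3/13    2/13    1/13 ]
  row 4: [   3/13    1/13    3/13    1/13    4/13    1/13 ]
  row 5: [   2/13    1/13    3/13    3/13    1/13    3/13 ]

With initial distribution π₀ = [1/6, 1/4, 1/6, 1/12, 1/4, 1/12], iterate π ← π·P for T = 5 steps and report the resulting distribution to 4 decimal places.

t=0: π = [0.1667, 0.2500, 0.1667, 0.0833, 0.2500, 0.0833]
t=1: π = [0.1410, 0.2179, 0.1667, 0.1346, 0.1987, 0.1410]
t=2: π = [0.1450, 0.2120, 0.1637, 0.1489, 0.1844, 0.1460]
t=3: π = [0.1446, 0.2126, 0.1626, 0.1512, 0.1821, 0.1469]
t=4: π = [0.1447, 0.2129, 0.1623, 0.1516, 0.1817, 0.1468]
t=5: π = [0.1447, 0.2130, 0.1622, 0.1517, 0.1816, 0.1467]

π = [0.1447, 0.2130, 0.1622, 0.1517, 0.1816, 0.1467]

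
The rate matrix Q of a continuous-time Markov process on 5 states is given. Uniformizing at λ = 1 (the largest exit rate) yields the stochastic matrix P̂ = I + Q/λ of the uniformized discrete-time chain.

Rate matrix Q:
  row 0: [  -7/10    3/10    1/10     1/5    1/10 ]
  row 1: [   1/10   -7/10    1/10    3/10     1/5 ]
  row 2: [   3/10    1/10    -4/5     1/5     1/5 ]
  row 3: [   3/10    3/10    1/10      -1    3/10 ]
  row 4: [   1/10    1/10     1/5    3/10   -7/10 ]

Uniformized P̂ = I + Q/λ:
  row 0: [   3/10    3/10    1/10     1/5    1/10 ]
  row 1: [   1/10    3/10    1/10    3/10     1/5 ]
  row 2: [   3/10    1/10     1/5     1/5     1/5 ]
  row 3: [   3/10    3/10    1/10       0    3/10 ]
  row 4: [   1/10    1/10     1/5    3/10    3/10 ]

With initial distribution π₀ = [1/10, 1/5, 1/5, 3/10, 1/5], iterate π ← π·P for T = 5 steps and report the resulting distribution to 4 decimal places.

π = [0.2101, 0.2286, 0.1357, 0.2041, 0.2216]

t=0: π = [0.1000, 0.2000, 0.2000, 0.3000, 0.2000]
t=1: π = [0.2200, 0.2200, 0.1400, 0.1800, 0.2400]
t=2: π = [0.2080, 0.2240, 0.1380, 0.2100, 0.2200]
t=3: π = [0.2112, 0.2284, 0.1358, 0.2024, 0.2222]
t=4: π = [0.2099, 0.2284, 0.1358, 0.2046, 0.2213]
t=5: π = [0.2101, 0.2286, 0.1357, 0.2041, 0.2216]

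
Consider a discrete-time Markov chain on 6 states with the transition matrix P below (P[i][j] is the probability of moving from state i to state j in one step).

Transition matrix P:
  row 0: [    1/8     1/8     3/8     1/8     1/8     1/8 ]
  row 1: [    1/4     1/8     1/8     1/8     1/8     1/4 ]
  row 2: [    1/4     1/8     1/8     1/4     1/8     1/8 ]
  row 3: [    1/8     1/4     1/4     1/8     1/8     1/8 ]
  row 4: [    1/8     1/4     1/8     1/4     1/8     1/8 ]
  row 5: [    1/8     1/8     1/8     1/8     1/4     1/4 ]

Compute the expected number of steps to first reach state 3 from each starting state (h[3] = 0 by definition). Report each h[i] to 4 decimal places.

h = [5.9039, 6.0624, 5.3135, 0.0000, 5.3333, 5.9911]

First-step conditioning: h[3] = 0; for i ≠ 3, h[i] = 1 + Σ_k P[i][k]·h[k].
  h[0] = 1 + 1/8·h[0] + 1/8·h[1] + 3/8·h[2] + 1/8·h[4] + 1/8·h[5]
  h[1] = 1 + 1/4·h[0] + 1/8·h[1] + 1/8·h[2] + 1/8·h[4] + 1/4·h[5]
  h[2] = 1 + 1/4·h[0] + 1/8·h[1] + 1/8·h[2] + 1/8·h[4] + 1/8·h[5]
  h[4] = 1 + 1/8·h[0] + 1/4·h[1] + 1/8·h[2] + 1/8·h[4] + 1/8·h[5]
  h[5] = 1 + 1/8·h[0] + 1/8·h[1] + 1/8·h[2] + 1/4·h[4] + 1/4·h[5]
Solving the 5×5 linear system over states ≠ 3 gives exactly h = [11920/2019, 4080/673, 3576/673, 0, 16/3, 4032/673] (h[3] = 0 is the target).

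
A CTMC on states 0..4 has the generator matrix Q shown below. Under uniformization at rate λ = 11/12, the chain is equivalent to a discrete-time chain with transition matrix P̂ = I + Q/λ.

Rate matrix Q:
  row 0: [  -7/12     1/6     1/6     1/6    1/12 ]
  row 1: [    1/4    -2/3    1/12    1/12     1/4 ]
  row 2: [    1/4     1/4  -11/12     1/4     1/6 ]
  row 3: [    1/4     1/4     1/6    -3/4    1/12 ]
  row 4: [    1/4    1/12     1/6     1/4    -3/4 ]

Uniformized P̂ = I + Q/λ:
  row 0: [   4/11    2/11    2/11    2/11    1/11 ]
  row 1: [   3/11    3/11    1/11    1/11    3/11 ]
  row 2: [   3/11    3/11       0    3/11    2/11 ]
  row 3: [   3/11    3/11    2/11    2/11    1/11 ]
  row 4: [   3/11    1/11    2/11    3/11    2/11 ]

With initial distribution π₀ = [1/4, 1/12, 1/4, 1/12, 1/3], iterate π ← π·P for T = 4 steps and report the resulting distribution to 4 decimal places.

π = [0.3000, 0.2169, 0.1372, 0.1887, 0.1572]

t=0: π = [0.2500, 0.0833, 0.2500, 0.0833, 0.3333]
t=1: π = [0.2955, 0.1894, 0.1288, 0.2273, 0.1591]
t=2: π = [0.2996, 0.2169, 0.1412, 0.1908, 0.1515]
t=3: π = [0.3000, 0.2179, 0.1364, 0.1887, 0.1570]
t=4: π = [0.3000, 0.2169, 0.1372, 0.1887, 0.1572]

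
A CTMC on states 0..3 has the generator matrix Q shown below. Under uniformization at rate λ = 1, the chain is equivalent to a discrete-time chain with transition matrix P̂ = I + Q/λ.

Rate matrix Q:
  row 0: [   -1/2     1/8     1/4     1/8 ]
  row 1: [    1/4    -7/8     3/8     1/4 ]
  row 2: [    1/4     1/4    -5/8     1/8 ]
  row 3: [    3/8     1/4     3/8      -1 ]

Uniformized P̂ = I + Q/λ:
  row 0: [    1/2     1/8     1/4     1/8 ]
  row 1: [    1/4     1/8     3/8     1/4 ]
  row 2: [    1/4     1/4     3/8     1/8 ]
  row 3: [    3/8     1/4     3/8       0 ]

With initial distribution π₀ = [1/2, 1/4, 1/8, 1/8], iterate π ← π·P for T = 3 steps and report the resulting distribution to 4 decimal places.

π = [0.3572, 0.1816, 0.3293, 0.1318]

t=0: π = [0.5000, 0.2500, 0.1250, 0.1250]
t=1: π = [0.3906, 0.1563, 0.3125, 0.1406]
t=2: π = [0.3652, 0.1816, 0.3262, 0.1270]
t=3: π = [0.3572, 0.1816, 0.3293, 0.1318]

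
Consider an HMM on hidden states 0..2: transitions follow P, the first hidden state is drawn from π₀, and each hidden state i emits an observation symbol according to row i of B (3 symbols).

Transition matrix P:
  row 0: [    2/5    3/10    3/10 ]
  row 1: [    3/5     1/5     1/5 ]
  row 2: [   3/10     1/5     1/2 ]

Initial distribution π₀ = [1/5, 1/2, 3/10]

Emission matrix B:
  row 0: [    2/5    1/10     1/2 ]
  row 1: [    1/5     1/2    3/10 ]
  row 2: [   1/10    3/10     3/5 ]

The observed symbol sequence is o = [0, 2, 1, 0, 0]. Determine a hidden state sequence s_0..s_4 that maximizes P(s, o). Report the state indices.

path = [1, 0, 1, 0, 0]

t=0: δ = [8.000e-02, 1.000e-01, 3.000e-02]  (obs o_0=0)
t=1: δ = [3.000e-02, 7.200e-03, 1.440e-02]  ψ = [1, 0, 0]  (obs o_1=2)
t=2: δ = [1.200e-03, 4.500e-03, 2.700e-03]  ψ = [0, 0, 0]  (obs o_2=1)
t=3: δ = [1.080e-03, 1.800e-04, 1.350e-04]  ψ = [1, 1, 2]  (obs o_3=0)
t=4: δ = [1.728e-04, 6.480e-05, 3.240e-05]  ψ = [0, 0, 0]  (obs o_4=0)
backtrack: best end state = 0; path = [1, 0, 1, 0, 0]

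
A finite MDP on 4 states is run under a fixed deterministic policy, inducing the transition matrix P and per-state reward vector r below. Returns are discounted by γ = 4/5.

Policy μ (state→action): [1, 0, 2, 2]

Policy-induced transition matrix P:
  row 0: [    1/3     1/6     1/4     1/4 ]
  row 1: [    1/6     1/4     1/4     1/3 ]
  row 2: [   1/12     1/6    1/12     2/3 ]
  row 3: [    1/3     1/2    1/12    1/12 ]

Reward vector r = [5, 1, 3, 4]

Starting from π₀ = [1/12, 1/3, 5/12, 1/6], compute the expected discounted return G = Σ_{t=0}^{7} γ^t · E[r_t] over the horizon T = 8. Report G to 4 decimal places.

G = 12.7923

t=0: π = [0.0833, 0.3333, 0.4167, 0.1667], E[r] = 2.6667, γ^t·E[r] = 2.666667, running G = 2.666667
t=1: π = [0.1736, 0.2500, 0.1528, 0.4236], E[r] = 3.2708, γ^t·E[r] = 2.616667, running G = 5.283333
t=2: π = [0.2535, 0.3287, 0.1539, 0.2639], E[r] = 3.1134, γ^t·E[r] = 1.992593, running G = 7.275926
t=3: π = [0.2401, 0.2820, 0.1804, 0.2976], E[r] = 3.2136, γ^t·E[r] = 1.645383, running G = 8.921309
t=4: π = [0.2412, 0.2894, 0.1703, 0.2991], E[r] = 3.2028, γ^t·E[r] = 1.311881, running G = 10.233190
t=5: π = [0.2425, 0.2905, 0.1718, 0.2952], E[r] = 3.1994, γ^t·E[r] = 1.048365, running G = 11.281555
t=6: π = [0.2420, 0.2893, 0.1722, 0.2966], E[r] = 3.2020, γ^t·E[r] = 0.839373, running G = 12.120928
t=7: π = [0.2421, 0.2896, 0.1719, 0.2964], E[r] = 3.2013, γ^t·E[r] = 0.671364, running G = 12.792292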